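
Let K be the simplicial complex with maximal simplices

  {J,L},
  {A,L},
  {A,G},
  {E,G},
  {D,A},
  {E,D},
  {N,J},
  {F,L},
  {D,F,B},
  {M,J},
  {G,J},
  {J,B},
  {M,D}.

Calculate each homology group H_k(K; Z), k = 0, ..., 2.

H_0 = Z,  H_1 = Z^5,  H_2 = 0.

Order the vertices as A < B < D < E < F < G < J < L < M < N. Listing each simplex with vertices in this order, K has dimension 2 with simplices:

  0-simplices (10): A, B, D, E, F, G, J, L, M, N
  1-simplices (15): AD, AG, AL, BD, BF, BJ, DE, DF, DM, EG, FL, GJ, JL, JM, JN
  2-simplices (1): BDF

giving chain groups C_0 ≅ Z^10, C_1 ≅ Z^15, C_2 ≅ Z^1.

∂_1: C_1 → C_0 is given by ∂[p,q] = [q] − [p].
This gives a 10×15 integer matrix of rank 9; reducing to Smith normal form yields diagonal entries (1,1,1,1,1,1,1,1,1).

The boundary map ∂_2: C_2 → C_1 maps a triangle to the signed sum of its edges. For instance
  ∂BDF = DF − BF + BD.
This gives a 15×1 integer matrix of rank 1; reducing to Smith normal form yields diagonal entries (1).

Reading off H_k = ker ∂_k / im ∂_{k+1}:

  H_0: rank C_0 − rank ∂_1 = 10 − 9 = 1, and the invariant factors of ∂_1 are all 1, so H_0 ≅ Z.
  H_1: rank ker ∂_1 − rank ∂_2 = (15 − 9) − 1 = 5, and the invariant factors of ∂_2 are all 1, so H_1 ≅ Z^5.
  H_2: rank ker ∂_2 − rank ∂_3 = (1 − 1) − 0 = 0, and there is no ∂_3, so H_2 ≅ 0.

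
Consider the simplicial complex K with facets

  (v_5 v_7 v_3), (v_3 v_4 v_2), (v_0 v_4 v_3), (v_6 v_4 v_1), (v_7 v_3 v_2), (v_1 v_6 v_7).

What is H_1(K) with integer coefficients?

H_1 = Z.

We work with the vertex ordering v_0 < v_1 < v_2 < v_3 < v_4 < v_5 < v_6 < v_7. The simplices of K, each written with vertices in increasing order, are:

  0-simplices (8): [v_0], [v_1], [v_2], [v_3], [v_4], [v_5], [v_6], [v_7]
  1-simplices (14): [v_0,v_3], [v_0,v_4], [v_1,v_4], [v_1,v_6], [v_1,v_7], [v_2,v_3], [v_2,v_4], [v_2,v_7], [v_3,v_4], [v_3,v_5], [v_3,v_7], [v_4,v_6], [v_5,v_7], [v_6,v_7]
  2-simplices (6): [v_0,v_3,v_4], [v_1,v_4,v_6], [v_1,v_6,v_7], [v_2,v_3,v_4], [v_2,v_3,v_7], [v_3,v_5,v_7]

giving chain groups C_0 ≅ Z^8, C_1 ≅ Z^14, C_2 ≅ Z^6.

Boundary ∂_1: C_1 → C_0 maps an edge to its endpoints' difference, ∂[p,q] = q − p. For instance
  ∂[v_3,v_7] = [v_7] − [v_3].
This gives a 8×14 integer matrix of rank 7; reducing to Smith normal form yields diagonal entries (1,1,1,1,1,1,1).

Boundary ∂_2: C_2 → C_1 acts by ∂[p,q,r] = [q,r] − [p,r] + [p,q]. For instance
  ∂[v_3,v_5,v_7] = [v_5,v_7] − [v_3,v_7] + [v_3,v_5],
  ∂[v_1,v_6,v_7] = [v_6,v_7] − [v_1,v_7] + [v_1,v_6].
The 14×6 boundary matrix has rank 6 and Smith normal form diag(1,1,1,1,1,1).

Now H_k = ker ∂_k / im ∂_{k+1}, so:

  H_1: rank ker ∂_1 − rank ∂_2 = (14 − 7) − 6 = 1, and the invariant factors of ∂_2 are all 1, so H_1 = Z.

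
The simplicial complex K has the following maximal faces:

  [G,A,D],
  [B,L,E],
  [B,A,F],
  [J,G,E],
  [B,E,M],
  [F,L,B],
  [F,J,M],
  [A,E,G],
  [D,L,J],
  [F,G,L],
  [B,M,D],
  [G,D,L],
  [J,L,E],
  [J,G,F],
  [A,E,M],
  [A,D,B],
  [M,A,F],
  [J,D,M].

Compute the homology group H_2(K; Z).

H_2 ≅ 0.

K has 9 vertices, 27 edges, 18 triangles.
rank ∂_2 = 18, rank ∂_3 = 0 ⇒ b_2 = 18 − 18 − 0 = 0. So H_2 = 0.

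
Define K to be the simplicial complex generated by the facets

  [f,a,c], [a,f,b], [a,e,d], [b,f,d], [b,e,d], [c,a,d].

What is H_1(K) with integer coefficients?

Take the total order a < b < c < d < e < f on the vertex set. Then K (dimension 2) consists of the simplices:

  0-simplices (6): a, b, c, d, e, f
  1-simplices (12): ab, ac, ad, ae, af, bd, be, bf, cd, cf, de, df
  2-simplices (6): abf, acd, acf, ade, bde, bdf

Hence C_0 ≅ Z^6, C_1 ≅ Z^12, C_2 ≅ Z^6.

The boundary map ∂_1: C_1 → C_0 is given by ∂[p,q] = [q] − [p]. For instance
  ∂cf = f − c.
This gives a 6×12 integer matrix of rank 5; reducing to Smith normal form yields diagonal entries (1,1,1,1,1).

∂_2: C_2 → C_1 sends each 2-simplex [p,q,r] to [q,r] − [p,r] + [p,q]. For instance
  ∂acd = cd − ad + ac,
  ∂acf = cf − af + ac.
The resulting 12×6 matrix has rank 6, and its Smith normal form has invariant factors (1,1,1,1,1,1).

Computing H_k = (kernel of ∂_k) / (image of ∂_{k+1}):

  H_1: rank ker ∂_1 − rank ∂_2 = (12 − 5) − 6 = 1, and the invariant factors of ∂_2 are all 1, so H_1 ≅ Z.

H_1 ≅ Z.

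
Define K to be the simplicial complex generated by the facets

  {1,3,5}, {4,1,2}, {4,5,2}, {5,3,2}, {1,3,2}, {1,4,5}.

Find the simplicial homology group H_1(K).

We work with the vertex ordering 1 < 2 < 3 < 4 < 5. The simplices of K, each written with vertices in increasing order, are:

  0-simplices (5): [1], [2], [3], [4], [5]
  1-simplices (9): [1,2], [1,3], [1,4], [1,5], [2,3], [2,4], [2,5], [3,5], [4,5]
  2-simplices (6): [1,2,3], [1,2,4], [1,3,5], [1,4,5], [2,3,5], [2,4,5]

Hence C_0 ≅ Z^5, C_1 ≅ Z^9, C_2 ≅ Z^6.

Boundary ∂_1: C_1 → C_0 maps an edge to its endpoints' difference, ∂[p,q] = q − p. For instance
  ∂[2,3] = [3] − [2].
This gives a 5×9 integer matrix of rank 4; reducing to Smith normal form yields diagonal entries (1,1,1,1).

The boundary map ∂_2: C_2 → C_1 acts by ∂[p,q,r] = [q,r] − [p,r] + [p,q]. For instance
  ∂[2,4,5] = [4,5] − [2,5] + [2,4],
  ∂[1,2,4] = [2,4] − [1,4] + [1,2].
The resulting 9×6 matrix has rank 5, and its Smith normal form has invariant factors (1,1,1,1,1).

Now H_k = ker ∂_k / im ∂_{k+1}, so:

  H_1: rank ker ∂_1 − rank ∂_2 = (9 − 4) − 5 = 0, and the invariant factors of ∂_2 are all 1, so H_1 = 0.

H_1 = 0.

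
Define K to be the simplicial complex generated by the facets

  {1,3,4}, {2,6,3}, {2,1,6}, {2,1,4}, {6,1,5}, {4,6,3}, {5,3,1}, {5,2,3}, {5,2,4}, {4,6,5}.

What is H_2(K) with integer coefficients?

Order the vertices as 1 < 2 < 3 < 4 < 5 < 6. Listing each simplex with vertices in this order, K has dimension 2 with simplices:

  0-simplices (6): [1], [2], [3], [4], [5], [6]
  1-simplices (15): [1,2], [1,3], [1,4], [1,5], [1,6], [2,3], [2,4], [2,5], [2,6], [3,4], [3,5], [3,6], [4,5], [4,6], [5,6]
  2-simplices (10): [1,2,4], [1,2,6], [1,3,4], [1,3,5], [1,5,6], [2,3,5], [2,3,6], [2,4,5], [3,4,6], [4,5,6]

so the chain groups are C_0 ≅ Z^6, C_1 ≅ Z^15, C_2 ≅ Z^10.

Boundary ∂_1: C_1 → C_0 maps an edge to its endpoints' difference, ∂[p,q] = q − p.
The resulting 6×15 matrix has rank 5, and its Smith normal form has invariant factors (1,1,1,1,1).

∂_2: C_2 → C_1 maps a triangle to the signed sum of its edges. For instance
  ∂[2,3,6] = [3,6] − [2,6] + [2,3],
  ∂[2,4,5] = [4,5] − [2,5] + [2,4].
As a 15×10 matrix over Z this has rank 10, with invariant factors (1,1,1,1,1,1,1,1,1,2).

From H_k ≅ ker(∂_k) / im(∂_{k+1}) we obtain:

  H_2: rank ker ∂_2 − rank ∂_3 = (10 − 10) − 0 = 0, and there is no ∂_3, so H_2 = 0.

H_2 ≅ 0.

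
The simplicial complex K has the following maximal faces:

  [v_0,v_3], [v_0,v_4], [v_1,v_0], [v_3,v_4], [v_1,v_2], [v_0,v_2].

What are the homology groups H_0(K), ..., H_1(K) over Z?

We work with the vertex ordering v_0 < v_1 < v_2 < v_3 < v_4. The simplices of K, each written with vertices in increasing order, are:

  0-simplices (5): [v_0], [v_1], [v_2], [v_3], [v_4]
  1-simplices (6): [v_0,v_1], [v_0,v_2], [v_0,v_3], [v_0,v_4], [v_1,v_2], [v_3,v_4]

Hence C_0 ≅ Z^5, C_1 ≅ Z^6.

The boundary map ∂_1: C_1 → C_0 maps an edge to its endpoints' difference, ∂[p,q] = q − p.
The resulting 5×6 matrix has rank 4, and its Smith normal form has invariant factors (1,1,1,1).

From H_k ≅ ker(∂_k) / im(∂_{k+1}) we obtain:

  H_0: rank C_0 − rank ∂_1 = 5 − 4 = 1, and the invariant factors of ∂_1 are all 1, so H_0 = Z.
  H_1: rank ker ∂_1 − rank ∂_2 = (6 − 4) − 0 = 2, and there is no ∂_2, so H_1 = Z^2.

H_0 = Z,  H_1 = Z^2.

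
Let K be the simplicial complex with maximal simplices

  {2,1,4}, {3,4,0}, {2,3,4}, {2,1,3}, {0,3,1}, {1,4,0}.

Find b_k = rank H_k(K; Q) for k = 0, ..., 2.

b_0 = 1, b_1 = 0, b_2 = 1.

Order the vertices as 0 < 1 < 2 < 3 < 4. Listing each simplex with vertices in this order, K has dimension 2 with simplices:

  0-simplices (5): [0], [1], [2], [3], [4]
  1-simplices (9): [0,1], [0,3], [0,4], [1,2], [1,3], [1,4], [2,3], [2,4], [3,4]
  2-simplices (6): [0,1,3], [0,1,4], [0,3,4], [1,2,3], [1,2,4], [2,3,4]

giving chain groups C_0 ≅ Z^5, C_1 ≅ Z^9, C_2 ≅ Z^6.

Boundary ∂_1: C_1 → C_0 maps an edge to its endpoints' difference, ∂[p,q] = q − p. For instance
  ∂[2,3] = [3] − [2].
The resulting 5×9 matrix has rank 4, and its Smith normal form has invariant factors (1,1,1,1).

∂_2: C_2 → C_1 maps a triangle to the signed sum of its edges. For instance
  ∂[1,2,4] = [2,4] − [1,4] + [1,2],
  ∂[0,3,4] = [3,4] − [0,4] + [0,3].
The resulting 9×6 matrix has rank 5, and its Smith normal form has invariant factors (1,1,1,1,1).

From H_k ≅ ker(∂_k) / im(∂_{k+1}) we obtain:

  H_0: rank C_0 − rank ∂_1 = 5 − 4 = 1, and the invariant factors of ∂_1 are all 1, so H_0 ≅ Z.
  H_1: rank ker ∂_1 − rank ∂_2 = (9 − 4) − 5 = 0, and the invariant factors of ∂_2 are all 1, so H_1 ≅ 0.
  H_2: rank ker ∂_2 − rank ∂_3 = (6 − 5) − 0 = 1, and there is no ∂_3, so H_2 ≅ Z.

Hence the Betti numbers are b_0 = 1, b_1 = 0, b_2 = 1.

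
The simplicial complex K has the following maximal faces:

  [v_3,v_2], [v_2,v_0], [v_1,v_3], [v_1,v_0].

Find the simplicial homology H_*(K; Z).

Order the vertices as v_0 < v_1 < v_2 < v_3. Listing each simplex with vertices in this order, K has dimension 1 with simplices:

  0-simplices (4): [v_0], [v_1], [v_2], [v_3]
  1-simplices (4): [v_0,v_1], [v_0,v_2], [v_1,v_3], [v_2,v_3]

giving chain groups C_0 ≅ Z^4, C_1 ≅ Z^4.

Boundary ∂_1: C_1 → C_0 is given by ∂[p,q] = [q] − [p]. For instance
  ∂[v_0,v_1] = [v_1] − [v_0].
As a 4×4 matrix over Z this has rank 3, with invariant factors (1,1,1).

Computing H_k = (kernel of ∂_k) / (image of ∂_{k+1}):

  H_0: rank C_0 − rank ∂_1 = 4 − 3 = 1, and the invariant factors of ∂_1 are all 1, so H_0 = Z.
  H_1: rank ker ∂_1 − rank ∂_2 = (4 − 3) − 0 = 1, and there is no ∂_2, so H_1 = Z.

H_0 ≅ Z,  H_1 ≅ Z.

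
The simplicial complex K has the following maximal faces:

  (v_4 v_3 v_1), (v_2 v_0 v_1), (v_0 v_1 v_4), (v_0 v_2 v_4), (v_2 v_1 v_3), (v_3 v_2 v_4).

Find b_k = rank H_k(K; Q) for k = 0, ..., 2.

b_0 = 1, b_1 = 0, b_2 = 1.

We work with the vertex ordering v_0 < v_1 < v_2 < v_3 < v_4. The simplices of K, each written with vertices in increasing order, are:

  0-simplices (5): [v_0], [v_1], [v_2], [v_3], [v_4]
  1-simplices (9): [v_0,v_1], [v_0,v_2], [v_0,v_4], [v_1,v_2], [v_1,v_3], [v_1,v_4], [v_2,v_3], [v_2,v_4], [v_3,v_4]
  2-simplices (6): [v_0,v_1,v_2], [v_0,v_1,v_4], [v_0,v_2,v_4], [v_1,v_2,v_3], [v_1,v_3,v_4], [v_2,v_3,v_4]

Hence C_0 ≅ Z^5, C_1 ≅ Z^9, C_2 ≅ Z^6.

∂_1: C_1 → C_0 maps an edge to its endpoints' difference, ∂[p,q] = q − p.
The resulting 5×9 matrix has rank 4, and its Smith normal form has invariant factors (1,1,1,1).

The boundary map ∂_2: C_2 → C_1 sends each 2-simplex [p,q,r] to [q,r] − [p,r] + [p,q]. For instance
  ∂[v_0,v_1,v_4] = [v_1,v_4] − [v_0,v_4] + [v_0,v_1],
  ∂[v_0,v_2,v_4] = [v_2,v_4] − [v_0,v_4] + [v_0,v_2].
This gives a 9×6 integer matrix of rank 5; reducing to Smith normal form yields diagonal entries (1,1,1,1,1).

From H_k ≅ ker(∂_k) / im(∂_{k+1}) we obtain:

  H_0: rank C_0 − rank ∂_1 = 5 − 4 = 1, and the invariant factors of ∂_1 are all 1, so H_0 = Z.
  H_1: rank ker ∂_1 − rank ∂_2 = (9 − 4) − 5 = 0, and the invariant factors of ∂_2 are all 1, so H_1 = 0.
  H_2: rank ker ∂_2 − rank ∂_3 = (6 − 5) − 0 = 1, and there is no ∂_3, so H_2 = Z.

Hence the Betti numbers are b_0 = 1, b_1 = 0, b_2 = 1.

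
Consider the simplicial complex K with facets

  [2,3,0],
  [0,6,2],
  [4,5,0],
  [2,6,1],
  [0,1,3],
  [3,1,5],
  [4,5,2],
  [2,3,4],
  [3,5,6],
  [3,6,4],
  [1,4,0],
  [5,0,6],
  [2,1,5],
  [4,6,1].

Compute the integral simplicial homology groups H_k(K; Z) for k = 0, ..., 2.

Fix the vertex order 0 < 1 < 2 < 3 < 4 < 5 < 6 and write every simplex with vertices in increasing order. Then dim K = 2 and the simplices of K are:

  0-simplices (7): [0], [1], [2], [3], [4], [5], [6]
  1-simplices (21): [0,1], [0,2], [0,3], [0,4], [0,5], [0,6], [1,2], [1,3], [1,4], [1,5], [1,6], [2,3], [2,4], [2,5], [2,6], [3,4], [3,5], [3,6], [4,5], [4,6], [5,6]
  2-simplices (14): [0,1,3], [0,1,4], [0,2,3], [0,2,6], [0,4,5], [0,5,6], [1,2,5], [1,2,6], [1,3,5], [1,4,6], [2,3,4], [2,4,5], [3,4,6], [3,5,6]

so the chain groups are C_0 ≅ Z^7, C_1 ≅ Z^21, C_2 ≅ Z^14.

∂_1: C_1 → C_0 is given by ∂[p,q] = [q] − [p]. For instance
  ∂[2,6] = [6] − [2].
As a 7×21 matrix over Z this has rank 6, with invariant factors (1,1,1,1,1,1).

Boundary ∂_2: C_2 → C_1 maps a triangle to the signed sum of its edges. For instance
  ∂[1,2,5] = [2,5] − [1,5] + [1,2],
  ∂[0,2,6] = [2,6] − [0,6] + [0,2].
The resulting 21×14 matrix has rank 13, and its Smith normal form has invariant factors (1,1,1,1,1,1,1,1,1,1,1,1,1).

Reading off H_k = ker ∂_k / im ∂_{k+1}:

  H_0: rank C_0 − rank ∂_1 = 7 − 6 = 1, and the invariant factors of ∂_1 are all 1, so H_0 = Z.
  H_1: rank ker ∂_1 − rank ∂_2 = (21 − 6) − 13 = 2, and the invariant factors of ∂_2 are all 1, so H_1 = Z^2.
  H_2: rank ker ∂_2 − rank ∂_3 = (14 − 13) − 0 = 1, and there is no ∂_3, so H_2 = Z.

As a check, the Euler characteristic is 7 − 21 + 14 = 0, which agrees with 1 − 2 + 1 = 0.

H_0 = Z,  H_1 = Z^2,  H_2 = Z.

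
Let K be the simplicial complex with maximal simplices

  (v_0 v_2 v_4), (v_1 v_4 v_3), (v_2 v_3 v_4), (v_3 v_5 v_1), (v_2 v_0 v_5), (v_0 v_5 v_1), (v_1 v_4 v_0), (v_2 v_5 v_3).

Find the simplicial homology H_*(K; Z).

We work with the vertex ordering v_0 < v_1 < v_2 < v_3 < v_4 < v_5. The simplices of K, each written with vertices in increasing order, are:

  0-simplices (6): [v_0], [v_1], [v_2], [v_3], [v_4], [v_5]
  1-simplices (12): [v_0,v_1], [v_0,v_2], [v_0,v_4], [v_0,v_5], [v_1,v_3], [v_1,v_4], [v_1,v_5], [v_2,v_3], [v_2,v_4], [v_2,v_5], [v_3,v_4], [v_3,v_5]
  2-simplices (8): [v_0,v_1,v_4], [v_0,v_1,v_5], [v_0,v_2,v_4], [v_0,v_2,v_5], [v_1,v_3,v_4], [v_1,v_3,v_5], [v_2,v_3,v_4], [v_2,v_3,v_5]

Hence C_0 ≅ Z^6, C_1 ≅ Z^12, C_2 ≅ Z^8.

The boundary map ∂_1: C_1 → C_0 sends each edge [p,q] (with p < q) to q − p. For instance
  ∂[v_0,v_2] = [v_2] − [v_0].
The resulting 6×12 matrix has rank 5, and its Smith normal form has invariant factors (1,1,1,1,1).

Boundary ∂_2: C_2 → C_1 sends each 2-simplex [p,q,r] to [q,r] − [p,r] + [p,q]. For instance
  ∂[v_0,v_2,v_5] = [v_2,v_5] − [v_0,v_5] + [v_0,v_2],
  ∂[v_2,v_3,v_5] = [v_3,v_5] − [v_2,v_5] + [v_2,v_3].
As a 12×8 matrix over Z this has rank 7, with invariant factors (1,1,1,1,1,1,1).

Now H_k = ker ∂_k / im ∂_{k+1}, so:

  H_0: rank C_0 − rank ∂_1 = 6 − 5 = 1, and the invariant factors of ∂_1 are all 1, so H_0 ≅ Z.
  H_1: rank ker ∂_1 − rank ∂_2 = (12 − 5) − 7 = 0, and the invariant factors of ∂_2 are all 1, so H_1 ≅ 0.
  H_2: rank ker ∂_2 − rank ∂_3 = (8 − 7) − 0 = 1, and there is no ∂_3, so H_2 ≅ Z.

As a check, the Euler characteristic is 6 − 12 + 8 = 2, which agrees with 1 − 0 + 1 = 2.
(K is a triangulation of the 2-sphere S^2.)

H_0 = Z,  H_1 = 0,  H_2 = Z.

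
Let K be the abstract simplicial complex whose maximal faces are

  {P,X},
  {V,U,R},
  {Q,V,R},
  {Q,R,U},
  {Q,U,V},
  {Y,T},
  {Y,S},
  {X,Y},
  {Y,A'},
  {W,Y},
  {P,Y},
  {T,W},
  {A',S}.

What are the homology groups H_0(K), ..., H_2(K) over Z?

We work with the vertex ordering P < Q < R < S < T < U < V < W < X < Y < A'. The simplices of K, each written with vertices in increasing order, are:

  0-simplices (11): [P], [Q], [R], [S], [T], [U], [V], [W], [X], [Y], [A']
  1-simplices (15): [P,X], [P,Y], [Q,R], [Q,U], [Q,V], [R,U], [R,V], [S,Y], [S,A'], [T,W], [T,Y], [U,V], [W,Y], [X,Y], [Y,A']
  2-simplices (4): [Q,R,U], [Q,R,V], [Q,U,V], [R,U,V]

so the chain groups are C_0 ≅ Z^11, C_1 ≅ Z^15, C_2 ≅ Z^4.

The boundary map ∂_1: C_1 → C_0 is given by ∂[p,q] = [q] − [p].
As a 11×15 matrix over Z this has rank 9, with invariant factors (1,1,1,1,1,1,1,1,1).

The boundary map ∂_2: C_2 → C_1 acts by ∂[p,q,r] = [q,r] − [p,r] + [p,q]. For instance
  ∂[Q,R,V] = [R,V] − [Q,V] + [Q,R],
  ∂[Q,U,V] = [U,V] − [Q,V] + [Q,U].
The resulting 15×4 matrix has rank 3, and its Smith normal form has invariant factors (1,1,1).

From H_k ≅ ker(∂_k) / im(∂_{k+1}) we obtain:

  H_0: rank C_0 − rank ∂_1 = 11 − 9 = 2, and the invariant factors of ∂_1 are all 1, so H_0 = Z^2.
  H_1: rank ker ∂_1 − rank ∂_2 = (15 − 9) − 3 = 3, and the invariant factors of ∂_2 are all 1, so H_1 = Z^3.
  H_2: rank ker ∂_2 − rank ∂_3 = (4 − 3) − 0 = 1, and there is no ∂_3, so H_2 = Z.

H_0 = Z^2,  H_1 = Z^3,  H_2 = Z.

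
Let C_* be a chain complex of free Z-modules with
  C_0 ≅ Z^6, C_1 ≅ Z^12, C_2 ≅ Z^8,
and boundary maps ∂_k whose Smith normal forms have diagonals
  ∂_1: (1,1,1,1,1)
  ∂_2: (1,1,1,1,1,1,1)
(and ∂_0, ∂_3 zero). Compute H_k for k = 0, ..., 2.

H_0 ≅ Z,  H_1 = 0,  H_2 ≅ Z.

H_0: b_0 = 6 − 0 − 5 = 1; torsion from ∂_1 factors > 1: none. So H_0 ≅ Z.
H_1: b_1 = 12 − 5 − 7 = 0; torsion from ∂_2 factors > 1: none. So H_1 ≅ 0.
H_2: b_2 = 8 − 7 − 0 = 1; torsion from ∂_3 factors > 1: none. So H_2 ≅ Z.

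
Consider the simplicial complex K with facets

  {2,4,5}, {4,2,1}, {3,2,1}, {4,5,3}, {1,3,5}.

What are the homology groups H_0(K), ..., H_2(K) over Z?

Fix the vertex order 1 < 2 < 3 < 4 < 5 and write every simplex with vertices in increasing order. Then dim K = 2 and the simplices of K are:

  0-simplices (5): [1], [2], [3], [4], [5]
  1-simplices (10): [1,2], [1,3], [1,4], [1,5], [2,3], [2,4], [2,5], [3,4], [3,5], [4,5]
  2-simplices (5): [1,2,3], [1,2,4], [1,3,5], [2,4,5], [3,4,5]

so the chain groups are C_0 ≅ Z^5, C_1 ≅ Z^10, C_2 ≅ Z^5.

∂_1: C_1 → C_0 is given by ∂[p,q] = [q] − [p].
This gives a 5×10 integer matrix of rank 4; reducing to Smith normal form yields diagonal entries (1,1,1,1).

∂_2: C_2 → C_1 sends each 2-simplex [p,q,r] to [q,r] − [p,r] + [p,q]. For instance
  ∂[1,3,5] = [3,5] − [1,5] + [1,3],
  ∂[2,4,5] = [4,5] − [2,5] + [2,4].
The 10×5 boundary matrix has rank 5 and Smith normal form diag(1,1,1,1,1).

Now H_k = ker ∂_k / im ∂_{k+1}, so:

  H_0: rank C_0 − rank ∂_1 = 5 − 4 = 1, and the invariant factors of ∂_1 are all 1, so H_0 ≅ Z.
  H_1: rank ker ∂_1 − rank ∂_2 = (10 − 4) − 5 = 1, and the invariant factors of ∂_2 are all 1, so H_1 ≅ Z.
  H_2: rank ker ∂_2 − rank ∂_3 = (5 − 5) − 0 = 0, and there is no ∂_3, so H_2 ≅ 0.

As a check, the Euler characteristic is 5 − 10 + 5 = 0, which agrees with 1 − 1 + 0 = 0.

H_0 = Z,  H_1 = Z,  H_2 = 0.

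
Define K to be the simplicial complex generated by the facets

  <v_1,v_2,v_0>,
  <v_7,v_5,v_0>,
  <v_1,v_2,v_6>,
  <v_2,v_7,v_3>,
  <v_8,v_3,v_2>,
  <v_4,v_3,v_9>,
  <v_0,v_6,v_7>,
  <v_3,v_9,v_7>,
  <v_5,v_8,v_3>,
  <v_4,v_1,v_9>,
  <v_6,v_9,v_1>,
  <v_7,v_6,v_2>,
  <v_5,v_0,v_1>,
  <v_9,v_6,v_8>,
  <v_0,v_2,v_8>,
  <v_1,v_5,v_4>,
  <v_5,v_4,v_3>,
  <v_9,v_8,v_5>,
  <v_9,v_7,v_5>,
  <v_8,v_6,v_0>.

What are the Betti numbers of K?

b_0 = 1, b_1 = 1, b_2 = 0.

K has 10 vertices, 30 edges, 20 triangles.
rank ∂_0 = 0, rank ∂_1 = 9 ⇒ b_0 = 10 − 0 − 9 = 1; all invariant factors of ∂_1 are 1 so no torsion. So H_0 ≅ Z.
rank ∂_1 = 9, rank ∂_2 = 20 ⇒ b_1 = 30 − 9 − 20 = 1; ∂_2 has invariant factor(s) [2] giving torsion. So H_1 ≅ Z ⊕ Z/2.
rank ∂_2 = 20, rank ∂_3 = 0 ⇒ b_2 = 20 − 20 − 0 = 0. So H_2 ≅ 0.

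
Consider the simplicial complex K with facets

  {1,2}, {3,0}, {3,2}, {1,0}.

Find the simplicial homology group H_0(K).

H_0 = Z.

Take the total order 0 < 1 < 2 < 3 on the vertex set. Then K (dimension 1) consists of the simplices:

  0-simplices (4): [0], [1], [2], [3]
  1-simplices (4): [0,1], [0,3], [1,2], [2,3]

giving chain groups C_0 ≅ Z^4, C_1 ≅ Z^4.

∂_1: C_1 → C_0 maps an edge to its endpoints' difference, ∂[p,q] = q − p. For instance
  ∂[2,3] = [3] − [2].
The 4×4 boundary matrix has rank 3 and Smith normal form diag(1,1,1).

From H_k ≅ ker(∂_k) / im(∂_{k+1}) we obtain:

  H_0: rank C_0 − rank ∂_1 = 4 − 3 = 1, and the invariant factors of ∂_1 are all 1, so H_0 ≅ Z.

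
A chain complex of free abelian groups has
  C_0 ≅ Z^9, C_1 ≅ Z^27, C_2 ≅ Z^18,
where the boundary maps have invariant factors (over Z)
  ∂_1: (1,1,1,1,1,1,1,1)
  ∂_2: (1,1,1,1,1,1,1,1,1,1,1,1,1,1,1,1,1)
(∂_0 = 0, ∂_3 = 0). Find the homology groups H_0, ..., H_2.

H_0: b_0 = 9 − 0 − 8 = 1; torsion from ∂_1 factors > 1: none. So H_0 ≅ Z.
H_1: b_1 = 27 − 8 − 17 = 2; torsion from ∂_2 factors > 1: none. So H_1 ≅ Z^2.
H_2: b_2 = 18 − 17 − 0 = 1; torsion from ∂_3 factors > 1: none. So H_2 ≅ Z.

H_0 ≅ Z,  H_1 ≅ Z^2,  H_2 ≅ Z.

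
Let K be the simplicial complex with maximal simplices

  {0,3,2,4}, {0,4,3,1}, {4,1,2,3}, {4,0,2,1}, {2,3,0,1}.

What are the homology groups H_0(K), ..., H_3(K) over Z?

H_0 ≅ Z,  H_1 = 0,  H_2 = 0,  H_3 ≅ Z.

Take the total order 0 < 1 < 2 < 3 < 4 on the vertex set. Then K (dimension 3) consists of the simplices:

  0-simplices (5): [0], [1], [2], [3], [4]
  1-simplices (10): [0,1], [0,2], [0,3], [0,4], [1,2], [1,3], [1,4], [2,3], [2,4], [3,4]
  2-simplices (10): [0,1,2], [0,1,3], [0,1,4], [0,2,3], [0,2,4], [0,3,4], [1,2,3], [1,2,4], [1,3,4], [2,3,4]
  3-simplices (5): [0,1,2,3], [0,1,2,4], [0,1,3,4], [0,2,3,4], [1,2,3,4]

giving chain groups C_0 ≅ Z^5, C_1 ≅ Z^10, C_2 ≅ Z^10, C_3 ≅ Z^5.

Boundary ∂_1: C_1 → C_0 maps an edge to its endpoints' difference, ∂[p,q] = q − p.
As a 5×10 matrix over Z this has rank 4, with invariant factors (1,1,1,1).

The boundary map ∂_2: C_2 → C_1 acts by ∂[p,q,r] = [q,r] − [p,r] + [p,q]. For instance
  ∂[0,2,4] = [2,4] − [0,4] + [0,2],
  ∂[0,3,4] = [3,4] − [0,4] + [0,3].
The 10×10 boundary matrix has rank 6 and Smith normal form diag(1,1,1,1,1,1).

The boundary map ∂_3: C_3 → C_2 sends each 3-simplex σ to the alternating sum Σ_i (−1)^i (σ with its i-th vertex removed). For instance
  ∂[1,2,3,4] = [2,3,4] − [1,3,4] + [1,2,4] − [1,2,3],
  ∂[0,1,2,4] = [1,2,4] − [0,2,4] + [0,1,4] − [0,1,2].
As a 10×5 matrix over Z this has rank 4, with invariant factors (1,1,1,1).

Reading off H_k = ker ∂_k / im ∂_{k+1}:

  H_0: rank C_0 − rank ∂_1 = 5 − 4 = 1, and the invariant factors of ∂_1 are all 1, so H_0 ≅ Z.
  H_1: rank ker ∂_1 − rank ∂_2 = (10 − 4) − 6 = 0, and the invariant factors of ∂_2 are all 1, so H_1 ≅ 0.
  H_2: rank ker ∂_2 − rank ∂_3 = (10 − 6) − 4 = 0, and the invariant factors of ∂_3 are all 1, so H_2 ≅ 0.
  H_3: rank ker ∂_3 − rank ∂_4 = (5 − 4) − 0 = 1, and there is no ∂_4, so H_3 ≅ Z.

As a check, the Euler characteristic is 5 − 10 + 10 − 5 = 0, which agrees with 1 − 0 + 0 − 1 = 0.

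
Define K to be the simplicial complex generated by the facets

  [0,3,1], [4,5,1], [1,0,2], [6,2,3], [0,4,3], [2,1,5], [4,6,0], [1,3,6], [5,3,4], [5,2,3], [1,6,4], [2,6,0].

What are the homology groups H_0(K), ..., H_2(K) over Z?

H_0 ≅ Z,  H_1 ≅ Z_2,  H_2 = 0.

Fix the vertex order 0 < 1 < 2 < 3 < 4 < 5 < 6 and write every simplex with vertices in increasing order. Then dim K = 2 and the simplices of K are:

  0-simplices (7): [0], [1], [2], [3], [4], [5], [6]
  1-simplices (18): [0,1], [0,2], [0,3], [0,4], [0,6], [1,2], [1,3], [1,4], [1,5], [1,6], [2,3], [2,5], [2,6], [3,4], [3,5], [3,6], [4,5], [4,6]
  2-simplices (12): [0,1,2], [0,1,3], [0,2,6], [0,3,4], [0,4,6], [1,2,5], [1,3,6], [1,4,5], [1,4,6], [2,3,5], [2,3,6], [3,4,5]

so the chain groups are C_0 ≅ Z^7, C_1 ≅ Z^18, C_2 ≅ Z^12.

The boundary map ∂_1: C_1 → C_0 sends each edge [p,q] (with p < q) to q − p. For instance
  ∂[2,6] = [6] − [2].
As a 7×18 matrix over Z this has rank 6, with invariant factors (1,1,1,1,1,1).

The boundary map ∂_2: C_2 → C_1 acts by ∂[p,q,r] = [q,r] − [p,r] + [p,q]. For instance
  ∂[3,4,5] = [4,5] − [3,5] + [3,4],
  ∂[0,3,4] = [3,4] − [0,4] + [0,3].
This gives a 18×12 integer matrix of rank 12; reducing to Smith normal form yields diagonal entries (1,1,1,1,1,1,1,1,1,1,1,2).

From H_k ≅ ker(∂_k) / im(∂_{k+1}) we obtain:

  H_0: rank C_0 − rank ∂_1 = 7 − 6 = 1, and the invariant factors of ∂_1 are all 1, so H_0 = Z.
  H_1: rank ker ∂_1 − rank ∂_2 = (18 − 6) − 12 = 0, and ∂_2 has invariant factor 2 > 1, so H_1 = Z_2.
  H_2: rank ker ∂_2 − rank ∂_3 = (12 − 12) − 0 = 0, and there is no ∂_3, so H_2 = 0.

As a check, the Euler characteristic is 7 − 18 + 12 = 1, which agrees with 1 − 0 + 0 = 1.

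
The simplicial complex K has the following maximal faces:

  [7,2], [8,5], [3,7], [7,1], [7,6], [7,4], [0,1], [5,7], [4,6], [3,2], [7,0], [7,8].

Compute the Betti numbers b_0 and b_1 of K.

Order the vertices as 0 < 1 < 2 < 3 < 4 < 5 < 6 < 7 < 8. Listing each simplex with vertices in this order, K has dimension 1 with simplices:

  0-simplices (9): [0], [1], [2], [3], [4], [5], [6], [7], [8]
  1-simplices (12): [0,1], [0,7], [1,7], [2,3], [2,7], [3,7], [4,6], [4,7], [5,7], [5,8], [6,7], [7,8]

so the chain groups are C_0 ≅ Z^9, C_1 ≅ Z^12.

The boundary map ∂_1: C_1 → C_0 is given by ∂[p,q] = [q] − [p]. For instance
  ∂[3,7] = [7] − [3].
This gives a 9×12 integer matrix of rank 8; reducing to Smith normal form yields diagonal entries (1,1,1,1,1,1,1,1).

Now H_k = ker ∂_k / im ∂_{k+1}, so:

  H_0: rank C_0 − rank ∂_1 = 9 − 8 = 1, and the invariant factors of ∂_1 are all 1, so H_0 ≅ Z.
  H_1: rank ker ∂_1 − rank ∂_2 = (12 − 8) − 0 = 4, and there is no ∂_2, so H_1 ≅ Z^4.

Hence the Betti numbers are b_0 = 1, b_1 = 4.

b_0 = 1, b_1 = 4.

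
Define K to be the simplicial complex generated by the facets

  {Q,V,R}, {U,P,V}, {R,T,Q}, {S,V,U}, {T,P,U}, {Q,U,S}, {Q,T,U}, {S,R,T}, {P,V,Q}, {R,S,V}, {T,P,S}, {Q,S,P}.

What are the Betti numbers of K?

Take the total order P < Q < R < S < T < U < V on the vertex set. Then K (dimension 2) consists of the simplices:

  0-simplices (7): P, Q, R, S, T, U, V
  1-simplices (18): PQ, PS, PT, PU, PV, QR, QS, QT, QU, QV, RS, RT, RV, ST, SU, SV, TU, UV
  2-simplices (12): PQS, PQV, PST, PTU, PUV, QRT, QRV, QSU, QTU, RST, RSV, SUV

giving chain groups C_0 ≅ Z^7, C_1 ≅ Z^18, C_2 ≅ Z^12.

The boundary map ∂_1: C_1 → C_0 sends each edge [p,q] (with p < q) to q − p.
The resulting 7×18 matrix has rank 6, and its Smith normal form has invariant factors (1,1,1,1,1,1).

∂_2: C_2 → C_1 sends each 2-simplex [p,q,r] to [q,r] − [p,r] + [p,q]. For instance
  ∂QSU = SU − QU + QS,
  ∂PTU = TU − PU + PT.
As a 18×12 matrix over Z this has rank 12, with invariant factors (1,1,1,1,1,1,1,1,1,1,1,2).

Now H_k = ker ∂_k / im ∂_{k+1}, so:

  H_0: rank C_0 − rank ∂_1 = 7 − 6 = 1, and the invariant factors of ∂_1 are all 1, so H_0 = Z.
  H_1: rank ker ∂_1 − rank ∂_2 = (18 − 6) − 12 = 0, and ∂_2 has invariant factor 2 > 1, so H_1 = Z/2.
  H_2: rank ker ∂_2 − rank ∂_3 = (12 − 12) − 0 = 0, and there is no ∂_3, so H_2 = 0.

Hence the Betti numbers are b_0 = 1, b_1 = 0, b_2 = 0.

b_0 = 1, b_1 = 0, b_2 = 0.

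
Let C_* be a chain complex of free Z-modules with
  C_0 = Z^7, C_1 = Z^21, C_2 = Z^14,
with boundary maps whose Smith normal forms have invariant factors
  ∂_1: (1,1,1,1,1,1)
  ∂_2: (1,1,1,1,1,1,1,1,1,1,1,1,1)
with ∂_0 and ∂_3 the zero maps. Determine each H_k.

H_0 = Z,  H_1 = Z^2,  H_2 = Z.

H_0: b_0 = 7 − 0 − 6 = 1; torsion from ∂_1 factors > 1: none. So H_0 = Z.
H_1: b_1 = 21 − 6 − 13 = 2; torsion from ∂_2 factors > 1: none. So H_1 = Z^2.
H_2: b_2 = 14 − 13 − 0 = 1; torsion from ∂_3 factors > 1: none. So H_2 = Z.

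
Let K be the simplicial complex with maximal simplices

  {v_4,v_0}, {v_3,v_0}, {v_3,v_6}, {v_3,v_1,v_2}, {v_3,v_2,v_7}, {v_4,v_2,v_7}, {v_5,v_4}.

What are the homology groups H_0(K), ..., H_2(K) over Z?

We work with the vertex ordering v_0 < v_1 < v_2 < v_3 < v_4 < v_5 < v_6 < v_7. The simplices of K, each written with vertices in increasing order, are:

  0-simplices (8): [v_0], [v_1], [v_2], [v_3], [v_4], [v_5], [v_6], [v_7]
  1-simplices (11): [v_0,v_3], [v_0,v_4], [v_1,v_2], [v_1,v_3], [v_2,v_3], [v_2,v_4], [v_2,v_7], [v_3,v_6], [v_3,v_7], [v_4,v_5], [v_4,v_7]
  2-simplices (3): [v_1,v_2,v_3], [v_2,v_3,v_7], [v_2,v_4,v_7]

so the chain groups are C_0 ≅ Z^8, C_1 ≅ Z^11, C_2 ≅ Z^3.

The boundary map ∂_1: C_1 → C_0 is given by ∂[p,q] = [q] − [p].
The resulting 8×11 matrix has rank 7, and its Smith normal form has invariant factors (1,1,1,1,1,1,1).

Boundary ∂_2: C_2 → C_1 acts by ∂[p,q,r] = [q,r] − [p,r] + [p,q]. For instance
  ∂[v_2,v_3,v_7] = [v_3,v_7] − [v_2,v_7] + [v_2,v_3],
  ∂[v_2,v_4,v_7] = [v_4,v_7] − [v_2,v_7] + [v_2,v_4].
The 11×3 boundary matrix has rank 3 and Smith normal form diag(1,1,1).

Reading off H_k = ker ∂_k / im ∂_{k+1}:

  H_0: rank C_0 − rank ∂_1 = 8 − 7 = 1, and the invariant factors of ∂_1 are all 1, so H_0 = Z.
  H_1: rank ker ∂_1 − rank ∂_2 = (11 − 7) − 3 = 1, and the invariant factors of ∂_2 are all 1, so H_1 = Z.
  H_2: rank ker ∂_2 − rank ∂_3 = (3 − 3) − 0 = 0, and there is no ∂_3, so H_2 = 0.

As a check, the Euler characteristic is 8 − 11 + 3 = 0, which agrees with 1 − 1 + 0 = 0.

H_0 = Z,  H_1 = Z,  H_2 = 0.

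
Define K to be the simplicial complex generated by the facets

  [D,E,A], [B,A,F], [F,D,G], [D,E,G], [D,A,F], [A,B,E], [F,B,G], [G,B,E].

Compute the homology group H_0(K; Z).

H_0 ≅ Z.

Fix the vertex order A < B < D < E < F < G and write every simplex with vertices in increasing order. Then dim K = 2 and the simplices of K are:

  0-simplices (6): A, B, D, E, F, G
  1-simplices (12): AB, AD, AE, AF, BE, BF, BG, DE, DF, DG, EG, FG
  2-simplices (8): ABE, ABF, ADE, ADF, BEG, BFG, DEG, DFG

giving chain groups C_0 ≅ Z^6, C_1 ≅ Z^12, C_2 ≅ Z^8.

The boundary map ∂_1: C_1 → C_0 sends each edge [p,q] (with p < q) to q − p. For instance
  ∂FG = G − F.
The resulting 6×12 matrix has rank 5, and its Smith normal form has invariant factors (1,1,1,1,1).

The boundary map ∂_2: C_2 → C_1 sends each 2-simplex [p,q,r] to [q,r] − [p,r] + [p,q]. For instance
  ∂DEG = EG − DG + DE,
  ∂BEG = EG − BG + BE.
As a 12×8 matrix over Z this has rank 7, with invariant factors (1,1,1,1,1,1,1).

Computing H_k = (kernel of ∂_k) / (image of ∂_{k+1}):

  H_0: rank C_0 − rank ∂_1 = 6 − 5 = 1, and the invariant factors of ∂_1 are all 1, so H_0 = Z.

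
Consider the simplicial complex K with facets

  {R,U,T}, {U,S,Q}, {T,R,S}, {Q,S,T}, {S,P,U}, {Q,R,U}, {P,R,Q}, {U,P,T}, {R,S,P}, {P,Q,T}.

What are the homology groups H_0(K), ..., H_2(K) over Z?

H_0 = Z,  H_1 = Z/2,  H_2 = 0.

Take the total order P < Q < R < S < T < U on the vertex set. Then K (dimension 2) consists of the simplices:

  0-simplices (6): P, Q, R, S, T, U
  1-simplices (15): PQ, PR, PS, PT, PU, QR, QS, QT, QU, RS, RT, RU, ST, SU, TU
  2-simplices (10): PQR, PQT, PRS, PSU, PTU, QRU, QST, QSU, RST, RTU

so the chain groups are C_0 ≅ Z^6, C_1 ≅ Z^15, C_2 ≅ Z^10.

The boundary map ∂_1: C_1 → C_0 maps an edge to its endpoints' difference, ∂[p,q] = q − p. For instance
  ∂TU = U − T.
This gives a 6×15 integer matrix of rank 5; reducing to Smith normal form yields diagonal entries (1,1,1,1,1).

The boundary map ∂_2: C_2 → C_1 acts by ∂[p,q,r] = [q,r] − [p,r] + [p,q]. For instance
  ∂PRS = RS − PS + PR,
  ∂RTU = TU − RU + RT.
The 15×10 boundary matrix has rank 10 and Smith normal form diag(1,1,1,1,1,1,1,1,1,2).

Reading off H_k = ker ∂_k / im ∂_{k+1}:

  H_0: rank C_0 − rank ∂_1 = 6 − 5 = 1, and the invariant factors of ∂_1 are all 1, so H_0 = Z.
  H_1: rank ker ∂_1 − rank ∂_2 = (15 − 5) − 10 = 0, and ∂_2 has invariant factor 2 > 1, so H_1 = Z/2.
  H_2: rank ker ∂_2 − rank ∂_3 = (10 − 10) − 0 = 0, and there is no ∂_3, so H_2 = 0.

As a check, the Euler characteristic is 6 − 15 + 10 = 1, which agrees with 1 − 0 + 0 = 1.
(K is a triangulation of the real projective plane RP^2.)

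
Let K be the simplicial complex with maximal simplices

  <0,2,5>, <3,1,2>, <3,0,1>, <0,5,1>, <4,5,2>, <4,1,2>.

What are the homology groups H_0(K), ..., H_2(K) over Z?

We work with the vertex ordering 0 < 1 < 2 < 3 < 4 < 5. The simplices of K, each written with vertices in increasing order, are:

  0-simplices (6): [0], [1], [2], [3], [4], [5]
  1-simplices (12): [0,1], [0,2], [0,3], [0,5], [1,2], [1,3], [1,4], [1,5], [2,3], [2,4], [2,5], [4,5]
  2-simplices (6): [0,1,3], [0,1,5], [0,2,5], [1,2,3], [1,2,4], [2,4,5]

so the chain groups are C_0 ≅ Z^6, C_1 ≅ Z^12, C_2 ≅ Z^6.

∂_1: C_1 → C_0 sends each edge [p,q] (with p < q) to q − p. For instance
  ∂[2,4] = [4] − [2].
As a 6×12 matrix over Z this has rank 5, with invariant factors (1,1,1,1,1).

∂_2: C_2 → C_1 maps a triangle to the signed sum of its edges. For instance
  ∂[0,1,5] = [1,5] − [0,5] + [0,1],
  ∂[0,2,5] = [2,5] − [0,5] + [0,2].
The resulting 12×6 matrix has rank 6, and its Smith normal form has invariant factors (1,1,1,1,1,1).

Reading off H_k = ker ∂_k / im ∂_{k+1}:

  H_0: rank C_0 − rank ∂_1 = 6 − 5 = 1, and the invariant factors of ∂_1 are all 1, so H_0 = Z.
  H_1: rank ker ∂_1 − rank ∂_2 = (12 − 5) − 6 = 1, and the invariant factors of ∂_2 are all 1, so H_1 = Z.
  H_2: rank ker ∂_2 − rank ∂_3 = (6 − 6) − 0 = 0, and there is no ∂_3, so H_2 = 0.

As a check, the Euler characteristic is 6 − 12 + 6 = 0, which agrees with 1 − 1 + 0 = 0.
(K is a triangulation of the cylinder S^1 x I.)

H_0 = Z,  H_1 = Z,  H_2 = 0.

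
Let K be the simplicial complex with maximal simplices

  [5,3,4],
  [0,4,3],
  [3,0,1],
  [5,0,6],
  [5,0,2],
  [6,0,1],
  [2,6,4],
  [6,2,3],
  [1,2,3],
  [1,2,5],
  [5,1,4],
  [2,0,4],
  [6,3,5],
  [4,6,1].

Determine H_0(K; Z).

Order the vertices as 0 < 1 < 2 < 3 < 4 < 5 < 6. Listing each simplex with vertices in this order, K has dimension 2 with simplices:

  0-simplices (7): [0], [1], [2], [3], [4], [5], [6]
  1-simplices (21): [0,1], [0,2], [0,3], [0,4], [0,5], [0,6], [1,2], [1,3], [1,4], [1,5], [1,6], [2,3], [2,4], [2,5], [2,6], [3,4], [3,5], [3,6], [4,5], [4,6], [5,6]
  2-simplices (14): [0,1,3], [0,1,6], [0,2,4], [0,2,5], [0,3,4], [0,5,6], [1,2,3], [1,2,5], [1,4,5], [1,4,6], [2,3,6], [2,4,6], [3,4,5], [3,5,6]

giving chain groups C_0 ≅ Z^7, C_1 ≅ Z^21, C_2 ≅ Z^14.

∂_1: C_1 → C_0 sends each edge [p,q] (with p < q) to q − p. For instance
  ∂[2,6] = [6] − [2].
As a 7×21 matrix over Z this has rank 6, with invariant factors (1,1,1,1,1,1).

Boundary ∂_2: C_2 → C_1 maps a triangle to the signed sum of its edges. For instance
  ∂[1,4,5] = [4,5] − [1,5] + [1,4],
  ∂[0,1,6] = [1,6] − [0,6] + [0,1].
This gives a 21×14 integer matrix of rank 13; reducing to Smith normal form yields diagonal entries (1,1,1,1,1,1,1,1,1,1,1,1,1).

Now H_k = ker ∂_k / im ∂_{k+1}, so:

  H_0: rank C_0 − rank ∂_1 = 7 − 6 = 1, and the invariant factors of ∂_1 are all 1, so H_0 = Z.

H_0 ≅ Z.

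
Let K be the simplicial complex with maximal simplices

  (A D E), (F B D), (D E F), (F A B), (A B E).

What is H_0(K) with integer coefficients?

We work with the vertex ordering A < B < D < E < F. The simplices of K, each written with vertices in increasing order, are:

  0-simplices (5): A, B, D, E, F
  1-simplices (10): AB, AD, AE, AF, BD, BE, BF, DE, DF, EF
  2-simplices (5): ABE, ABF, ADE, BDF, DEF

so the chain groups are C_0 ≅ Z^5, C_1 ≅ Z^10, C_2 ≅ Z^5.

∂_1: C_1 → C_0 is given by ∂[p,q] = [q] − [p].
The 5×10 boundary matrix has rank 4 and Smith normal form diag(1,1,1,1).

The boundary map ∂_2: C_2 → C_1 maps a triangle to the signed sum of its edges. For instance
  ∂DEF = EF − DF + DE,
  ∂ADE = DE − AE + AD.
As a 10×5 matrix over Z this has rank 5, with invariant factors (1,1,1,1,1).

From H_k ≅ ker(∂_k) / im(∂_{k+1}) we obtain:

  H_0: rank C_0 − rank ∂_1 = 5 − 4 = 1, and the invariant factors of ∂_1 are all 1, so H_0 ≅ Z.

H_0 = Z.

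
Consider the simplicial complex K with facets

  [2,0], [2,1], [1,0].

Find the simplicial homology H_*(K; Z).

H_0 ≅ Z,  H_1 ≅ Z.

Fix the vertex order 0 < 1 < 2 and write every simplex with vertices in increasing order. Then dim K = 1 and the simplices of K are:

  0-simplices (3): [0], [1], [2]
  1-simplices (3): [0,1], [0,2], [1,2]

so the chain groups are C_0 ≅ Z^3, C_1 ≅ Z^3.

∂_1: C_1 → C_0 sends each edge [p,q] (with p < q) to q − p. For instance
  ∂[1,2] = [2] − [1].
As a 3×3 matrix over Z this has rank 2, with invariant factors (1,1).

Now H_k = ker ∂_k / im ∂_{k+1}, so:

  H_0: rank C_0 − rank ∂_1 = 3 − 2 = 1, and the invariant factors of ∂_1 are all 1, so H_0 ≅ Z.
  H_1: rank ker ∂_1 − rank ∂_2 = (3 − 2) − 0 = 1, and there is no ∂_2, so H_1 ≅ Z.

(K is a triangulation of the circle S^1.)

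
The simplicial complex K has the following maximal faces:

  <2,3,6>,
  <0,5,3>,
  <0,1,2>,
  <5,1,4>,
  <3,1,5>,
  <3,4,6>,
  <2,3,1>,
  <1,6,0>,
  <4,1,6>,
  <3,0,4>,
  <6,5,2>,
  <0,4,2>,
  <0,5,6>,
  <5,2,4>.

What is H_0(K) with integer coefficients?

H_0 = Z.

Fix the vertex order 0 < 1 < 2 < 3 < 4 < 5 < 6 and write every simplex with vertices in increasing order. Then dim K = 2 and the simplices of K are:

  0-simplices (7): [0], [1], [2], [3], [4], [5], [6]
  1-simplices (21): [0,1], [0,2], [0,3], [0,4], [0,5], [0,6], [1,2], [1,3], [1,4], [1,5], [1,6], [2,3], [2,4], [2,5], [2,6], [3,4], [3,5], [3,6], [4,5], [4,6], [5,6]
  2-simplices (14): [0,1,2], [0,1,6], [0,2,4], [0,3,4], [0,3,5], [0,5,6], [1,2,3], [1,3,5], [1,4,5], [1,4,6], [2,3,6], [2,4,5], [2,5,6], [3,4,6]

so the chain groups are C_0 ≅ Z^7, C_1 ≅ Z^21, C_2 ≅ Z^14.

The boundary map ∂_1: C_1 → C_0 maps an edge to its endpoints' difference, ∂[p,q] = q − p. For instance
  ∂[1,5] = [5] − [1].
The resulting 7×21 matrix has rank 6, and its Smith normal form has invariant factors (1,1,1,1,1,1).

∂_2: C_2 → C_1 sends each 2-simplex [p,q,r] to [q,r] − [p,r] + [p,q]. For instance
  ∂[0,3,5] = [3,5] − [0,5] + [0,3],
  ∂[2,3,6] = [3,6] − [2,6] + [2,3].
As a 21×14 matrix over Z this has rank 13, with invariant factors (1,1,1,1,1,1,1,1,1,1,1,1,1).

From H_k ≅ ker(∂_k) / im(∂_{k+1}) we obtain:

  H_0: rank C_0 − rank ∂_1 = 7 − 6 = 1, and the invariant factors of ∂_1 are all 1, so H_0 = Z.

(K is a triangulation of the torus T^2.)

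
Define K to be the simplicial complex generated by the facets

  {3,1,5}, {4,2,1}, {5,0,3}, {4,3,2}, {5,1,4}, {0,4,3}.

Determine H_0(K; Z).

H_0 = Z.

Fix the vertex order 0 < 1 < 2 < 3 < 4 < 5 and write every simplex with vertices in increasing order. Then dim K = 2 and the simplices of K are:

  0-simplices (6): [0], [1], [2], [3], [4], [5]
  1-simplices (12): [0,3], [0,4], [0,5], [1,2], [1,3], [1,4], [1,5], [2,3], [2,4], [3,4], [3,5], [4,5]
  2-simplices (6): [0,3,4], [0,3,5], [1,2,4], [1,3,5], [1,4,5], [2,3,4]

giving chain groups C_0 ≅ Z^6, C_1 ≅ Z^12, C_2 ≅ Z^6.

Boundary ∂_1: C_1 → C_0 maps an edge to its endpoints' difference, ∂[p,q] = q − p. For instance
  ∂[3,4] = [4] − [3].
The resulting 6×12 matrix has rank 5, and its Smith normal form has invariant factors (1,1,1,1,1).

Boundary ∂_2: C_2 → C_1 maps a triangle to the signed sum of its edges. For instance
  ∂[0,3,5] = [3,5] − [0,5] + [0,3],
  ∂[1,2,4] = [2,4] − [1,4] + [1,2].
This gives a 12×6 integer matrix of rank 6; reducing to Smith normal form yields diagonal entries (1,1,1,1,1,1).

Now H_k = ker ∂_k / im ∂_{k+1}, so:

  H_0: rank C_0 − rank ∂_1 = 6 − 5 = 1, and the invariant factors of ∂_1 are all 1, so H_0 = Z.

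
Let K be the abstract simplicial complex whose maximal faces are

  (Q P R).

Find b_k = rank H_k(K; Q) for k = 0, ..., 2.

b_0 = 1, b_1 = 0, b_2 = 0.

We work with the vertex ordering P < Q < R. The simplices of K, each written with vertices in increasing order, are:

  0-simplices (3): P, Q, R
  1-simplices (3): PQ, PR, QR
  2-simplices (1): PQR

giving chain groups C_0 ≅ Z^3, C_1 ≅ Z^3, C_2 ≅ Z^1.

The boundary map ∂_1: C_1 → C_0 maps an edge to its endpoints' difference, ∂[p,q] = q − p. For instance
  ∂PQ = Q − P.
The resulting 3×3 matrix has rank 2, and its Smith normal form has invariant factors (1,1).

Boundary ∂_2: C_2 → C_1 acts by ∂[p,q,r] = [q,r] − [p,r] + [p,q]. For instance
  ∂PQR = QR − PR + PQ.
This gives a 3×1 integer matrix of rank 1; reducing to Smith normal form yields diagonal entries (1).

From H_k ≅ ker(∂_k) / im(∂_{k+1}) we obtain:

  H_0: rank C_0 − rank ∂_1 = 3 − 2 = 1, and the invariant factors of ∂_1 are all 1, so H_0 ≅ Z.
  H_1: rank ker ∂_1 − rank ∂_2 = (3 − 2) − 1 = 0, and the invariant factors of ∂_2 are all 1, so H_1 ≅ 0.
  H_2: rank ker ∂_2 − rank ∂_3 = (1 − 1) − 0 = 0, and there is no ∂_3, so H_2 ≅ 0.

Hence the Betti numbers are b_0 = 1, b_1 = 0, b_2 = 0.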